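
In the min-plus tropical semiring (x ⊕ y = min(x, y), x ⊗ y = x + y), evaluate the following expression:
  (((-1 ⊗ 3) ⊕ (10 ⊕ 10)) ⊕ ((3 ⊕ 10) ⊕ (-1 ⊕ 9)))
(((-1 ⊗ 3) ⊕ (10 ⊕ 10)) ⊕ ((3 ⊕ 10) ⊕ (-1 ⊕ 9))) = -1

Expand innermost to outermost. Recall ⊕ takes the minimum of its arguments and ⊗ takes their sum. Working out the expression (((-1 ⊗ 3) ⊕ (10 ⊕ 10)) ⊕ ((3 ⊕ 10) ⊕ (-1 ⊕ 9))) gives -1.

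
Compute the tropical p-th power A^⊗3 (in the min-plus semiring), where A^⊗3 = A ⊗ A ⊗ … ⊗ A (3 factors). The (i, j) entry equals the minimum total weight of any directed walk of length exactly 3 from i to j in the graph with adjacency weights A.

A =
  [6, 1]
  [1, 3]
A^⊗3 =
  [5, 3]
  [3, 5]

Each entry (A^⊗3)_ij equals the minimum over all length-3 walks i = v_0 → v_1 → … → v_3 = j of Σ_t A[v_t][v_{t+1}]. For example, for (i, j) = (0, 1) we minimise over 4 possible intermediate vertex sequences; the minimum is 3, attained along the walk 0 → 1 → 0 → 1.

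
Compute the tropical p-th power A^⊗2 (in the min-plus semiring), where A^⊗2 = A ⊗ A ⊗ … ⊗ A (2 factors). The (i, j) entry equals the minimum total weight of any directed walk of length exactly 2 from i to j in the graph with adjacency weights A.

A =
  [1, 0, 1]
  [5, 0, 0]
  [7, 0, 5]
A^⊗2 =
  [2, 0, 0]
  [5, 0, 0]
  [5, 0, 0]

Each entry (A^⊗2)_ij equals the minimum over all length-2 walks i = v_0 → v_1 → … → v_2 = j of Σ_t A[v_t][v_{t+1}]. For example, for (i, j) = (0, 2) we minimise over 3 possible intermediate vertex sequences; the minimum is 0, attained along the walk 0 → 1 → 2.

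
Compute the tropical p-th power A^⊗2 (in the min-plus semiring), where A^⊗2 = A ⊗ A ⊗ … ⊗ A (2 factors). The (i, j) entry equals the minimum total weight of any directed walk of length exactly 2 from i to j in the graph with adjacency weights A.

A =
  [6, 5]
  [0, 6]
A^⊗2 =
  [5, 11]
  [6, 5]

Each entry (A^⊗2)_ij equals the minimum over all length-2 walks i = v_0 → v_1 → … → v_2 = j of Σ_t A[v_t][v_{t+1}]. For example, for (i, j) = (0, 1) we minimise over 2 possible intermediate vertex sequences; the minimum is 11, attained along the walk 0 → 0 → 1.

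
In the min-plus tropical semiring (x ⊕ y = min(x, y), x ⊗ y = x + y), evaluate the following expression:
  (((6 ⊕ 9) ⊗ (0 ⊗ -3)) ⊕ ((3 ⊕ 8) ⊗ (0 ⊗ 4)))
(((6 ⊕ 9) ⊗ (0 ⊗ -3)) ⊕ ((3 ⊕ 8) ⊗ (0 ⊗ 4))) = 3

Expand innermost to outermost. Recall ⊕ takes the minimum of its arguments and ⊗ takes their sum. Working out the expression (((6 ⊕ 9) ⊗ (0 ⊗ -3)) ⊕ ((3 ⊕ 8) ⊗ (0 ⊗ 4))) gives 3.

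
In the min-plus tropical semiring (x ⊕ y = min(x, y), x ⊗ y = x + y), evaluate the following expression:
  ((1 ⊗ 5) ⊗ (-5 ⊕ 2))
((1 ⊗ 5) ⊗ (-5 ⊕ 2)) = 1

Expand innermost to outermost. Recall ⊕ takes the minimum of its arguments and ⊗ takes their sum. Working out the expression ((1 ⊗ 5) ⊗ (-5 ⊕ 2)) gives 1.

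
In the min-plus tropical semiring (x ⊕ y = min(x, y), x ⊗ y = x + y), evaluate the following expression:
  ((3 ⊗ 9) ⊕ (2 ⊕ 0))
((3 ⊗ 9) ⊕ (2 ⊕ 0)) = 0

Expand innermost to outermost. Recall ⊕ takes the minimum of its arguments and ⊗ takes their sum. Working out the expression ((3 ⊗ 9) ⊕ (2 ⊕ 0)) gives 0.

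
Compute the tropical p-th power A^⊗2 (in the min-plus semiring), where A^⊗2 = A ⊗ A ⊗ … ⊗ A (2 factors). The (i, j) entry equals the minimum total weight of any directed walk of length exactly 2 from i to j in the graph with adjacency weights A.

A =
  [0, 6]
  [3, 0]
A^⊗2 =
  [0, 6]
  [3, 0]

Each entry (A^⊗2)_ij equals the minimum over all length-2 walks i = v_0 → v_1 → … → v_2 = j of Σ_t A[v_t][v_{t+1}]. For example, for (i, j) = (0, 1) we minimise over 2 possible intermediate vertex sequences; the minimum is 6, attained along the walk 0 → 0 → 1.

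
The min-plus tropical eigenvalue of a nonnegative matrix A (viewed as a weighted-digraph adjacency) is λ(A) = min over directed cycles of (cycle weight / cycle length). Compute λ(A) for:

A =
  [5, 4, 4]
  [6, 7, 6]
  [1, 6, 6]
λ(A) = 5/2

Enumerate directed cycles and compute their means (weight / length). Sample:
  cycle 0 → 0: weight = 5, length = 1, mean = 5/1 ≈ 5.000
  cycle 1 → 1: weight = 7, length = 1, mean = 7/1 ≈ 7.000
  cycle 2 → 2: weight = 6, length = 1, mean = 6/1 ≈ 6.000
  cycle 0 → 1 → 0: weight = 10, length = 2, mean = 10/2 ≈ 5.000
  cycle 0 → 2 → 0: weight = 5, length = 2, mean = 5/2 ≈ 2.500
  cycle 1 → 0 → 1: weight = 10, length = 2, mean = 10/2 ≈ 5.000
Minimum mean = 2.500, attained e.g. along the cycle 0 → 2 → 0 with weight 5 and length 2. So λ(A) = 5/2 = 5/2.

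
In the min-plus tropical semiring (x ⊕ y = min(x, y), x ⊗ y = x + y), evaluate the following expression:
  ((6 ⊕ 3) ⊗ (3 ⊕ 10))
((6 ⊕ 3) ⊗ (3 ⊕ 10)) = 6

Expand innermost to outermost. Recall ⊕ takes the minimum of its arguments and ⊗ takes their sum. Working out the expression ((6 ⊕ 3) ⊗ (3 ⊕ 10)) gives 6.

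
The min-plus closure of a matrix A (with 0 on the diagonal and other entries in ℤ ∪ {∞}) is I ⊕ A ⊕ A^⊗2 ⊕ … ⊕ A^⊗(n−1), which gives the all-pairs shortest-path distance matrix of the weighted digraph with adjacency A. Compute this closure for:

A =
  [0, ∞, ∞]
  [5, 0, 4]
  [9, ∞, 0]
Closure =
  [0, ∞, ∞]
  [5, 0, 4]
  [9, ∞, 0]

This is the Floyd-Warshall all-pairs shortest-path computation. For each intermediate vertex k = 0, 1, …, 2, update dist[i][j] ← min(dist[i][j], dist[i][k] + dist[k][j]). The final matrix gives, for each (i, j), the minimum total weight of any directed path from i to j (possibly empty when i = j).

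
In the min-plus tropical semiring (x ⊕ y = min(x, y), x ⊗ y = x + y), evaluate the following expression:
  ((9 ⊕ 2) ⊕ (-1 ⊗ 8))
((9 ⊕ 2) ⊕ (-1 ⊗ 8)) = 2

Expand innermost to outermost. Recall ⊕ takes the minimum of its arguments and ⊗ takes their sum. Working out the expression ((9 ⊕ 2) ⊕ (-1 ⊗ 8)) gives 2.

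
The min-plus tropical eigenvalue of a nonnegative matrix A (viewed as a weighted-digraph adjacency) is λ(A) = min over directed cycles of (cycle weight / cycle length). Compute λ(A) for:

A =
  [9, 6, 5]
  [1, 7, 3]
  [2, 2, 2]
λ(A) = 2

Enumerate directed cycles and compute their means (weight / length). Sample:
  cycle 0 → 0: weight = 9, length = 1, mean = 9/1 ≈ 9.000
  cycle 1 → 1: weight = 7, length = 1, mean = 7/1 ≈ 7.000
  cycle 2 → 2: weight = 2, length = 1, mean = 2/1 ≈ 2.000
  cycle 0 → 1 → 0: weight = 7, length = 2, mean = 7/2 ≈ 3.500
  cycle 0 → 2 → 0: weight = 7, length = 2, mean = 7/2 ≈ 3.500
  cycle 1 → 0 → 1: weight = 7, length = 2, mean = 7/2 ≈ 3.500
Minimum mean = 2.000, attained e.g. along the cycle 2 → 2 with weight 2 and length 1. So λ(A) = 2/1 = 2.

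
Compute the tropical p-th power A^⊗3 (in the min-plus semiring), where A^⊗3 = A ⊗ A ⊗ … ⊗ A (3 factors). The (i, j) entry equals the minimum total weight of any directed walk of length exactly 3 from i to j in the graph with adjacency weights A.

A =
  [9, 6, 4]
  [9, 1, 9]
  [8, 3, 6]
A^⊗3 =
  [16, 8, 16]
  [11, 3, 11]
  [13, 5, 13]

Each entry (A^⊗3)_ij equals the minimum over all length-3 walks i = v_0 → v_1 → … → v_3 = j of Σ_t A[v_t][v_{t+1}]. For example, for (i, j) = (0, 2) we minimise over 9 possible intermediate vertex sequences; the minimum is 16, attained along the walk 0 → 1 → 1 → 2.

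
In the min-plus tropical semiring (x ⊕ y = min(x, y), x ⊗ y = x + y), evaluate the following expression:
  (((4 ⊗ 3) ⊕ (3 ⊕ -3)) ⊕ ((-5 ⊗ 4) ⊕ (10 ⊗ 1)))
(((4 ⊗ 3) ⊕ (3 ⊕ -3)) ⊕ ((-5 ⊗ 4) ⊕ (10 ⊗ 1))) = -3

Expand innermost to outermost. Recall ⊕ takes the minimum of its arguments and ⊗ takes their sum. Working out the expression (((4 ⊗ 3) ⊕ (3 ⊕ -3)) ⊕ ((-5 ⊗ 4) ⊕ (10 ⊗ 1))) gives -3.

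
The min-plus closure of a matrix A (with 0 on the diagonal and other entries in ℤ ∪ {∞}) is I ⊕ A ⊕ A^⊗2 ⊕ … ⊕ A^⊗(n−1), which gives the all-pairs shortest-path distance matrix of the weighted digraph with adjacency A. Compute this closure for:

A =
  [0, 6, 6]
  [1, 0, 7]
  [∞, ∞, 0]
Closure =
  [0, 6, 6]
  [1, 0, 7]
  [∞, ∞, 0]

This is the Floyd-Warshall all-pairs shortest-path computation. For each intermediate vertex k = 0, 1, …, 2, update dist[i][j] ← min(dist[i][j], dist[i][k] + dist[k][j]). The final matrix gives, for each (i, j), the minimum total weight of any directed path from i to j (possibly empty when i = j).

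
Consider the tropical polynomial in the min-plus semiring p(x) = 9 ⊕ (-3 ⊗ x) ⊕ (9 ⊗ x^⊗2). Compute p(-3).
p(-3) = -6

A tropical monomial a ⊗ x^⊗i evaluates to a + i · x. Evaluating each term at x = -3:
  Term 0 contributes 9 + 0 · -3 = 9
  Term 1 contributes -3 + 1 · -3 = -6
  Term 2 contributes 9 + 2 · -3 = 3
p(-3) = ⊕ of these = min[9, -6, 3] = -6.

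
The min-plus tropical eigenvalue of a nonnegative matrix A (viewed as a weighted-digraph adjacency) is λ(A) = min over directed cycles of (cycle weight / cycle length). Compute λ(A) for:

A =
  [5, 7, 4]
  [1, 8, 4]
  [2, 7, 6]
λ(A) = 3

Enumerate directed cycles and compute their means (weight / length). Sample:
  cycle 0 → 0: weight = 5, length = 1, mean = 5/1 ≈ 5.000
  cycle 1 → 1: weight = 8, length = 1, mean = 8/1 ≈ 8.000
  cycle 2 → 2: weight = 6, length = 1, mean = 6/1 ≈ 6.000
  cycle 0 → 1 → 0: weight = 8, length = 2, mean = 8/2 ≈ 4.000
  cycle 0 → 2 → 0: weight = 6, length = 2, mean = 6/2 ≈ 3.000
  cycle 1 → 0 → 1: weight = 8, length = 2, mean = 8/2 ≈ 4.000
Minimum mean = 3.000, attained e.g. along the cycle 0 → 2 → 0 with weight 6 and length 2. So λ(A) = 6/2 = 3.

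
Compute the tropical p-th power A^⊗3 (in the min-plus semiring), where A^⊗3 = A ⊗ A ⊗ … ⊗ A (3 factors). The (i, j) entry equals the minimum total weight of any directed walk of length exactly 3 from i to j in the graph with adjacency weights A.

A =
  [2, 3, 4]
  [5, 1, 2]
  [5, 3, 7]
A^⊗3 =
  [6, 5, 6]
  [7, 3, 4]
  [9, 5, 6]

Each entry (A^⊗3)_ij equals the minimum over all length-3 walks i = v_0 → v_1 → … → v_3 = j of Σ_t A[v_t][v_{t+1}]. For example, for (i, j) = (0, 2) we minimise over 9 possible intermediate vertex sequences; the minimum is 6, attained along the walk 0 → 1 → 1 → 2.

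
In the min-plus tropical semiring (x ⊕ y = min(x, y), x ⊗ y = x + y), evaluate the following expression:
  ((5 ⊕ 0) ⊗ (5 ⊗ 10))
((5 ⊕ 0) ⊗ (5 ⊗ 10)) = 15

Expand innermost to outermost. Recall ⊕ takes the minimum of its arguments and ⊗ takes their sum. Working out the expression ((5 ⊕ 0) ⊗ (5 ⊗ 10)) gives 15.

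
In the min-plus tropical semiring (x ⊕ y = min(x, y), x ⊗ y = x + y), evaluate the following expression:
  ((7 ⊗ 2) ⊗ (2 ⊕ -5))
((7 ⊗ 2) ⊗ (2 ⊕ -5)) = 4

Expand innermost to outermost. Recall ⊕ takes the minimum of its arguments and ⊗ takes their sum. Working out the expression ((7 ⊗ 2) ⊗ (2 ⊕ -5)) gives 4.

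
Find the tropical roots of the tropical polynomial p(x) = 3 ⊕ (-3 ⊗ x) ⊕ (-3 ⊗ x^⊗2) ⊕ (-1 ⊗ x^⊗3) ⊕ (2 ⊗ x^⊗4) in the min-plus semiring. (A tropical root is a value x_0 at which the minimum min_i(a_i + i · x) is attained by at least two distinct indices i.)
Roots: {-3, -2, 0, 6}

Each tropical root is a break point of the lower envelope of the lines y = a_i + i · x (there are 5 lines, with slopes 0, 1, ..., 4). Only the lines that attain the minimum somewhere contribute to roots; other lines are dominated. Here the surviving (envelope) indices are i = 4, i = 3, i = 2, i = 1, i = 0.
Intersections between consecutive envelope lines give the roots: for adjacent envelope indices i < j the intersection is x = (a_i − a_j) / (j − i). Reading off the sorted break points: {-3, -2, 0, 6}.
Verification: at each break x_0, at least two indices attain the minimum of min_i(a_i + i · x_0).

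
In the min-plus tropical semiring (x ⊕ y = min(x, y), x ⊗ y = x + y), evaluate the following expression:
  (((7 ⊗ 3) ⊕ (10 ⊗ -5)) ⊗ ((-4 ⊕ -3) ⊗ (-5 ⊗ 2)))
(((7 ⊗ 3) ⊕ (10 ⊗ -5)) ⊗ ((-4 ⊕ -3) ⊗ (-5 ⊗ 2))) = -2

Expand innermost to outermost. Recall ⊕ takes the minimum of its arguments and ⊗ takes their sum. Working out the expression (((7 ⊗ 3) ⊕ (10 ⊗ -5)) ⊗ ((-4 ⊕ -3) ⊗ (-5 ⊗ 2))) gives -2.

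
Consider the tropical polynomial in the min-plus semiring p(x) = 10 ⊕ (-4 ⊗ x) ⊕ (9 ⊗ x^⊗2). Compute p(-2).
p(-2) = -6

A tropical monomial a ⊗ x^⊗i evaluates to a + i · x. Evaluating each term at x = -2:
  Term 0 contributes 10 + 0 · -2 = 10
  Term 1 contributes -4 + 1 · -2 = -6
  Term 2 contributes 9 + 2 · -2 = 5
p(-2) = ⊕ of these = min[10, -6, 5] = -6.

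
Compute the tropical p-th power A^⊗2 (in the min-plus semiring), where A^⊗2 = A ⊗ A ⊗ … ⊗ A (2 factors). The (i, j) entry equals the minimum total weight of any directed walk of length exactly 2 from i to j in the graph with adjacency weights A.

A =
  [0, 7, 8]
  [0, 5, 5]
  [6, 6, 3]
A^⊗2 =
  [0, 7, 8]
  [0, 7, 8]
  [6, 9, 6]

Each entry (A^⊗2)_ij equals the minimum over all length-2 walks i = v_0 → v_1 → … → v_2 = j of Σ_t A[v_t][v_{t+1}]. For example, for (i, j) = (0, 2) we minimise over 3 possible intermediate vertex sequences; the minimum is 8, attained along the walk 0 → 0 → 2.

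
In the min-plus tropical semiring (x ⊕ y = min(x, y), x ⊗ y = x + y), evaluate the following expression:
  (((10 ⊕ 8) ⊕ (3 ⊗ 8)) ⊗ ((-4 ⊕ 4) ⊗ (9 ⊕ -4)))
(((10 ⊕ 8) ⊕ (3 ⊗ 8)) ⊗ ((-4 ⊕ 4) ⊗ (9 ⊕ -4))) = 0

Expand innermost to outermost. Recall ⊕ takes the minimum of its arguments and ⊗ takes their sum. Working out the expression (((10 ⊕ 8) ⊕ (3 ⊗ 8)) ⊗ ((-4 ⊕ 4) ⊗ (9 ⊕ -4))) gives 0.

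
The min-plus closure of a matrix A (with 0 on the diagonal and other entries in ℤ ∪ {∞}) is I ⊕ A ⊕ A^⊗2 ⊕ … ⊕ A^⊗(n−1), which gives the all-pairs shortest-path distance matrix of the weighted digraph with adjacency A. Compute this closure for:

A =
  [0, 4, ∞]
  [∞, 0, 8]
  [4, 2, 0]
Closure =
  [0, 4, 12]
  [12, 0, 8]
  [4, 2, 0]

This is the Floyd-Warshall all-pairs shortest-path computation. For each intermediate vertex k = 0, 1, …, 2, update dist[i][j] ← min(dist[i][j], dist[i][k] + dist[k][j]). The final matrix gives, for each (i, j), the minimum total weight of any directed path from i to j (possibly empty when i = j).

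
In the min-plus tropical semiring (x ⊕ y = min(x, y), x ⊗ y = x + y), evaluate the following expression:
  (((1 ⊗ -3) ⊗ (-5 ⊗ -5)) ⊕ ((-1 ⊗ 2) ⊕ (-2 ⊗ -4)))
(((1 ⊗ -3) ⊗ (-5 ⊗ -5)) ⊕ ((-1 ⊗ 2) ⊕ (-2 ⊗ -4))) = -12

Expand innermost to outermost. Recall ⊕ takes the minimum of its arguments and ⊗ takes their sum. Working out the expression (((1 ⊗ -3) ⊗ (-5 ⊗ -5)) ⊕ ((-1 ⊗ 2) ⊕ (-2 ⊗ -4))) gives -12.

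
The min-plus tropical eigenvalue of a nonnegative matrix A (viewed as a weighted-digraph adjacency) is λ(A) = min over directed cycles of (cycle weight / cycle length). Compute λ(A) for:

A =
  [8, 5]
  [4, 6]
λ(A) = 9/2

Enumerate directed cycles and compute their means (weight / length). Sample:
  cycle 0 → 0: weight = 8, length = 1, mean = 8/1 ≈ 8.000
  cycle 1 → 1: weight = 6, length = 1, mean = 6/1 ≈ 6.000
  cycle 0 → 1 → 0: weight = 9, length = 2, mean = 9/2 ≈ 4.500
  cycle 1 → 0 → 1: weight = 9, length = 2, mean = 9/2 ≈ 4.500
Minimum mean = 4.500, attained e.g. along the cycle 0 → 1 → 0 with weight 9 and length 2. So λ(A) = 9/2 = 9/2.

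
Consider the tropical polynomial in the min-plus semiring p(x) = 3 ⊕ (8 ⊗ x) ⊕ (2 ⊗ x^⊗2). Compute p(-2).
p(-2) = -2

A tropical monomial a ⊗ x^⊗i evaluates to a + i · x. Evaluating each term at x = -2:
  Term 0 contributes 3 + 0 · -2 = 3
  Term 1 contributes 8 + 1 · -2 = 6
  Term 2 contributes 2 + 2 · -2 = -2
p(-2) = ⊕ of these = min[3, 6, -2] = -2.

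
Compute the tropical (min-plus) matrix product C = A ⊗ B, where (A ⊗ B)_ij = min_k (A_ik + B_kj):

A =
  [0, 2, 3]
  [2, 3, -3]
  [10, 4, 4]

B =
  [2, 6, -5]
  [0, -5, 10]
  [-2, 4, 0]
A ⊗ B =
  [1, -3, -5]
  [-5, -2, -3]
  [2, -1, 4]

Apply the min-plus product entry-by-entry:
  C[0][0] = min over k of (A[0][0] + B[0][0] = 0 + 2 = 2, A[0][1] + B[1][0] = 2 + 0 = 2, A[0][2] + B[2][0] = 3 + -2 = 1) = 1 (attained at k = 2)
  C[0][1] = min over k of (A[0][0] + B[0][1] = 0 + 6 = 6, A[0][1] + B[1][1] = 2 + -5 = -3, A[0][2] + B[2][1] = 3 + 4 = 7) = -3 (attained at k = 1)
  C[0][2] = min over k of (A[0][0] + B[0][2] = 0 + -5 = -5, A[0][1] + B[1][2] = 2 + 10 = 12, A[0][2] + B[2][2] = 3 + 0 = 3) = -5 (attained at k = 0)
  C[1][0] = min over k of (A[1][0] + B[0][0] = 2 + 2 = 4, A[1][1] + B[1][0] = 3 + 0 = 3, A[1][2] + B[2][0] = -3 + -2 = -5) = -5 (attained at k = 2)
  C[1][1] = min over k of (A[1][0] + B[0][1] = 2 + 6 = 8, A[1][1] + B[1][1] = 3 + -5 = -2, A[1][2] + B[2][1] = -3 + 4 = 1) = -2 (attained at k = 1)
  C[1][2] = min over k of (A[1][0] + B[0][2] = 2 + -5 = -3, A[1][1] + B[1][2] = 3 + 10 = 13, A[1][2] + B[2][2] = -3 + 0 = -3) = -3 (attained at k = 0)
  C[2][0] = min over k of (A[2][0] + B[0][0] = 10 + 2 = 12, A[2][1] + B[1][0] = 4 + 0 = 4, A[2][2] + B[2][0] = 4 + -2 = 2) = 2 (attained at k = 2)
  C[2][1] = min over k of (A[2][0] + B[0][1] = 10 + 6 = 16, A[2][1] + B[1][1] = 4 + -5 = -1, A[2][2] + B[2][1] = 4 + 4 = 8) = -1 (attained at k = 1)
  C[2][2] = min over k of (A[2][0] + B[0][2] = 10 + -5 = 5, A[2][1] + B[1][2] = 4 + 10 = 14, A[2][2] + B[2][2] = 4 + 0 = 4) = 4 (attained at k = 2)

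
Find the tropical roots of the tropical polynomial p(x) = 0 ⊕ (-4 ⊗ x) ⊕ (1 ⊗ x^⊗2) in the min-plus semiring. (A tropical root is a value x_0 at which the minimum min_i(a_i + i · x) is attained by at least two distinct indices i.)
Roots: {-5, 4}

Each tropical root is a break point of the lower envelope of the lines y = a_i + i · x (there are 3 lines, with slopes 0, 1, ..., 2). Only the lines that attain the minimum somewhere contribute to roots; other lines are dominated. Here the surviving (envelope) indices are i = 2, i = 1, i = 0.
Intersections between consecutive envelope lines give the roots: for adjacent envelope indices i < j the intersection is x = (a_i − a_j) / (j − i). Reading off the sorted break points: {-5, 4}.
Verification: at each break x_0, at least two indices attain the minimum of min_i(a_i + i · x_0).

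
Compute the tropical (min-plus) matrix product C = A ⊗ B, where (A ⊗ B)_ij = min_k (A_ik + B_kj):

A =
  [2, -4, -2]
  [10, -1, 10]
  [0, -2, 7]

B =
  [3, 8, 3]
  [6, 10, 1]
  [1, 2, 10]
A ⊗ B =
  [-1, 0, -3]
  [5, 9, 0]
  [3, 8, -1]

Apply the min-plus product entry-by-entry:
  C[0][0] = min over k of (A[0][0] + B[0][0] = 2 + 3 = 5, A[0][1] + B[1][0] = -4 + 6 = 2, A[0][2] + B[2][0] = -2 + 1 = -1) = -1 (attained at k = 2)
  C[0][1] = min over k of (A[0][0] + B[0][1] = 2 + 8 = 10, A[0][1] + B[1][1] = -4 + 10 = 6, A[0][2] + B[2][1] = -2 + 2 = 0) = 0 (attained at k = 2)
  C[0][2] = min over k of (A[0][0] + B[0][2] = 2 + 3 = 5, A[0][1] + B[1][2] = -4 + 1 = -3, A[0][2] + B[2][2] = -2 + 10 = 8) = -3 (attained at k = 1)
  C[1][0] = min over k of (A[1][0] + B[0][0] = 10 + 3 = 13, A[1][1] + B[1][0] = -1 + 6 = 5, A[1][2] + B[2][0] = 10 + 1 = 11) = 5 (attained at k = 1)
  C[1][1] = min over k of (A[1][0] + B[0][1] = 10 + 8 = 18, A[1][1] + B[1][1] = -1 + 10 = 9, A[1][2] + B[2][1] = 10 + 2 = 12) = 9 (attained at k = 1)
  C[1][2] = min over k of (A[1][0] + B[0][2] = 10 + 3 = 13, A[1][1] + B[1][2] = -1 + 1 = 0, A[1][2] + B[2][2] = 10 + 10 = 20) = 0 (attained at k = 1)
  C[2][0] = min over k of (A[2][0] + B[0][0] = 0 + 3 = 3, A[2][1] + B[1][0] = -2 + 6 = 4, A[2][2] + B[2][0] = 7 + 1 = 8) = 3 (attained at k = 0)
  C[2][1] = min over k of (A[2][0] + B[0][1] = 0 + 8 = 8, A[2][1] + B[1][1] = -2 + 10 = 8, A[2][2] + B[2][1] = 7 + 2 = 9) = 8 (attained at k = 0)
  C[2][2] = min over k of (A[2][0] + B[0][2] = 0 + 3 = 3, A[2][1] + B[1][2] = -2 + 1 = -1, A[2][2] + B[2][2] = 7 + 10 = 17) = -1 (attained at k = 1)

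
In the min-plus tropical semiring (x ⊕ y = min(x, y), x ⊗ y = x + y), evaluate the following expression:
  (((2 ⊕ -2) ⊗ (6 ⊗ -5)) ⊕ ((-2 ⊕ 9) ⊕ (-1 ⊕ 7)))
(((2 ⊕ -2) ⊗ (6 ⊗ -5)) ⊕ ((-2 ⊕ 9) ⊕ (-1 ⊕ 7))) = -2

Expand innermost to outermost. Recall ⊕ takes the minimum of its arguments and ⊗ takes their sum. Working out the expression (((2 ⊕ -2) ⊗ (6 ⊗ -5)) ⊕ ((-2 ⊕ 9) ⊕ (-1 ⊕ 7))) gives -2.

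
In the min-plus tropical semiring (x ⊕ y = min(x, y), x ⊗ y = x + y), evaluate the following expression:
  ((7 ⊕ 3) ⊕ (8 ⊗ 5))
((7 ⊕ 3) ⊕ (8 ⊗ 5)) = 3

Expand innermost to outermost. Recall ⊕ takes the minimum of its arguments and ⊗ takes their sum. Working out the expression ((7 ⊕ 3) ⊕ (8 ⊗ 5)) gives 3.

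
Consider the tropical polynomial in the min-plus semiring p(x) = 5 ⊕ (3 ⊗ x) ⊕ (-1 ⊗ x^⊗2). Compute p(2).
p(2) = 3

A tropical monomial a ⊗ x^⊗i evaluates to a + i · x. Evaluating each term at x = 2:
  Term 0 contributes 5 + 0 · 2 = 5
  Term 1 contributes 3 + 1 · 2 = 5
  Term 2 contributes -1 + 2 · 2 = 3
p(2) = ⊕ of these = min[5, 5, 3] = 3.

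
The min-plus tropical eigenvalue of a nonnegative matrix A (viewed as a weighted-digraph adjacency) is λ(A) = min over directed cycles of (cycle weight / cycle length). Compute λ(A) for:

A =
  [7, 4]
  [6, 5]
λ(A) = 5

Enumerate directed cycles and compute their means (weight / length). Sample:
  cycle 0 → 0: weight = 7, length = 1, mean = 7/1 ≈ 7.000
  cycle 1 → 1: weight = 5, length = 1, mean = 5/1 ≈ 5.000
  cycle 0 → 1 → 0: weight = 10, length = 2, mean = 10/2 ≈ 5.000
  cycle 1 → 0 → 1: weight = 10, length = 2, mean = 10/2 ≈ 5.000
Minimum mean = 5.000, attained e.g. along the cycle 1 → 1 with weight 5 and length 1. So λ(A) = 5/1 = 5.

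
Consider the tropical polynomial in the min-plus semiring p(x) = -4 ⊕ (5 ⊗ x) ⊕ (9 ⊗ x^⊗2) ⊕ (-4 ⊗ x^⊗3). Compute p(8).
p(8) = -4

A tropical monomial a ⊗ x^⊗i evaluates to a + i · x. Evaluating each term at x = 8:
  Term 0 contributes -4 + 0 · 8 = -4
  Term 1 contributes 5 + 1 · 8 = 13
  Term 2 contributes 9 + 2 · 8 = 25
  Term 3 contributes -4 + 3 · 8 = 20
p(8) = ⊕ of these = min[-4, 13, 25, 20] = -4.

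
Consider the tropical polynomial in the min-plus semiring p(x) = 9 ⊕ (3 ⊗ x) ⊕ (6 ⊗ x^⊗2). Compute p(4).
p(4) = 7

A tropical monomial a ⊗ x^⊗i evaluates to a + i · x. Evaluating each term at x = 4:
  Term 0 contributes 9 + 0 · 4 = 9
  Term 1 contributes 3 + 1 · 4 = 7
  Term 2 contributes 6 + 2 · 4 = 14
p(4) = ⊕ of these = min[9, 7, 14] = 7.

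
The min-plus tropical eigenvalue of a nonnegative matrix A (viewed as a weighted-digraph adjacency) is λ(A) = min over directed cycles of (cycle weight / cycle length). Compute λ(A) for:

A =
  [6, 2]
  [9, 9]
λ(A) = 11/2

Enumerate directed cycles and compute their means (weight / length). Sample:
  cycle 0 → 0: weight = 6, length = 1, mean = 6/1 ≈ 6.000
  cycle 1 → 1: weight = 9, length = 1, mean = 9/1 ≈ 9.000
  cycle 0 → 1 → 0: weight = 11, length = 2, mean = 11/2 ≈ 5.500
  cycle 1 → 0 → 1: weight = 11, length = 2, mean = 11/2 ≈ 5.500
Minimum mean = 5.500, attained e.g. along the cycle 0 → 1 → 0 with weight 11 and length 2. So λ(A) = 11/2 = 11/2.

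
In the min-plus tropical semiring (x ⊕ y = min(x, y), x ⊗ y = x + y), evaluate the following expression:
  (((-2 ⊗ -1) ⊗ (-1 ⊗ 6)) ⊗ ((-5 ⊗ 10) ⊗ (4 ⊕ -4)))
(((-2 ⊗ -1) ⊗ (-1 ⊗ 6)) ⊗ ((-5 ⊗ 10) ⊗ (4 ⊕ -4))) = 3

Expand innermost to outermost. Recall ⊕ takes the minimum of its arguments and ⊗ takes their sum. Working out the expression (((-2 ⊗ -1) ⊗ (-1 ⊗ 6)) ⊗ ((-5 ⊗ 10) ⊗ (4 ⊕ -4))) gives 3.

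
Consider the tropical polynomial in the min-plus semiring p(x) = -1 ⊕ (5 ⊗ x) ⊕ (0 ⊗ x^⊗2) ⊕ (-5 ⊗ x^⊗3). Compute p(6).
p(6) = -1

A tropical monomial a ⊗ x^⊗i evaluates to a + i · x. Evaluating each term at x = 6:
  Term 0 contributes -1 + 0 · 6 = -1
  Term 1 contributes 5 + 1 · 6 = 11
  Term 2 contributes 0 + 2 · 6 = 12
  Term 3 contributes -5 + 3 · 6 = 13
p(6) = ⊕ of these = min[-1, 11, 12, 13] = -1.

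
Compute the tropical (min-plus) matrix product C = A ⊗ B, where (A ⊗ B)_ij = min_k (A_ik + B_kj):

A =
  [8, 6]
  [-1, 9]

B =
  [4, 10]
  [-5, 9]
A ⊗ B =
  [1, 15]
  [3, 9]

Apply the min-plus product entry-by-entry:
  C[0][0] = min over k of (A[0][0] + B[0][0] = 8 + 4 = 12, A[0][1] + B[1][0] = 6 + -5 = 1) = 1 (attained at k = 1)
  C[0][1] = min over k of (A[0][0] + B[0][1] = 8 + 10 = 18, A[0][1] + B[1][1] = 6 + 9 = 15) = 15 (attained at k = 1)
  C[1][0] = min over k of (A[1][0] + B[0][0] = -1 + 4 = 3, A[1][1] + B[1][0] = 9 + -5 = 4) = 3 (attained at k = 0)
  C[1][1] = min over k of (A[1][0] + B[0][1] = -1 + 10 = 9, A[1][1] + B[1][1] = 9 + 9 = 18) = 9 (attained at k = 0)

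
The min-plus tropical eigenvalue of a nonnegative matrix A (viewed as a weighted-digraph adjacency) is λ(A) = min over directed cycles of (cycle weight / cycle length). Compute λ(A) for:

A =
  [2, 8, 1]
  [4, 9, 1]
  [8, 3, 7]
λ(A) = 2

Enumerate directed cycles and compute their means (weight / length). Sample:
  cycle 0 → 0: weight = 2, length = 1, mean = 2/1 ≈ 2.000
  cycle 1 → 1: weight = 9, length = 1, mean = 9/1 ≈ 9.000
  cycle 2 → 2: weight = 7, length = 1, mean = 7/1 ≈ 7.000
  cycle 0 → 1 → 0: weight = 12, length = 2, mean = 12/2 ≈ 6.000
  cycle 0 → 2 → 0: weight = 9, length = 2, mean = 9/2 ≈ 4.500
  cycle 1 → 0 → 1: weight = 12, length = 2, mean = 12/2 ≈ 6.000
Minimum mean = 2.000, attained e.g. along the cycle 0 → 0 with weight 2 and length 1. So λ(A) = 2/1 = 2.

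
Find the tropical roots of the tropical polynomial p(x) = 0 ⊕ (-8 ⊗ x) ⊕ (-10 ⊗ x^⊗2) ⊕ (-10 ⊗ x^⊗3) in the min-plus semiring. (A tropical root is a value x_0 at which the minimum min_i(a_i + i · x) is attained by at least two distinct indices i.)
Roots: {0, 2, 8}

Each tropical root is a break point of the lower envelope of the lines y = a_i + i · x (there are 4 lines, with slopes 0, 1, ..., 3). Only the lines that attain the minimum somewhere contribute to roots; other lines are dominated. Here the surviving (envelope) indices are i = 3, i = 2, i = 1, i = 0.
Intersections between consecutive envelope lines give the roots: for adjacent envelope indices i < j the intersection is x = (a_i − a_j) / (j − i). Reading off the sorted break points: {0, 2, 8}.
Verification: at each break x_0, at least two indices attain the minimum of min_i(a_i + i · x_0).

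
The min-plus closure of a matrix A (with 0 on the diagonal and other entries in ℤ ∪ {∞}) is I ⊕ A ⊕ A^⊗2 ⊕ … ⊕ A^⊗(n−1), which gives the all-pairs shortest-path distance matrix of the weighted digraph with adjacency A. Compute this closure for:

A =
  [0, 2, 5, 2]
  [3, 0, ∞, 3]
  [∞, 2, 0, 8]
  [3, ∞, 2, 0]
Closure =
  [0, 2, 4, 2]
  [3, 0, 5, 3]
  [5, 2, 0, 5]
  [3, 4, 2, 0]

This is the Floyd-Warshall all-pairs shortest-path computation. For each intermediate vertex k = 0, 1, …, 3, update dist[i][j] ← min(dist[i][j], dist[i][k] + dist[k][j]). The final matrix gives, for each (i, j), the minimum total weight of any directed path from i to j (possibly empty when i = j).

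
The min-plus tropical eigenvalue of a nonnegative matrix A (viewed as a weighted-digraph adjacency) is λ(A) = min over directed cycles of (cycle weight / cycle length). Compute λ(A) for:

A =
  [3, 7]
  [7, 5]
λ(A) = 3

Enumerate directed cycles and compute their means (weight / length). Sample:
  cycle 0 → 0: weight = 3, length = 1, mean = 3/1 ≈ 3.000
  cycle 1 → 1: weight = 5, length = 1, mean = 5/1 ≈ 5.000
  cycle 0 → 1 → 0: weight = 14, length = 2, mean = 14/2 ≈ 7.000
  cycle 1 → 0 → 1: weight = 14, length = 2, mean = 14/2 ≈ 7.000
Minimum mean = 3.000, attained e.g. along the cycle 0 → 0 with weight 3 and length 1. So λ(A) = 3/1 = 3.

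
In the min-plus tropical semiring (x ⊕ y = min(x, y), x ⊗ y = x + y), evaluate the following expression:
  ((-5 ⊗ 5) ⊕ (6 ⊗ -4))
((-5 ⊗ 5) ⊕ (6 ⊗ -4)) = 0

Expand innermost to outermost. Recall ⊕ takes the minimum of its arguments and ⊗ takes their sum. Working out the expression ((-5 ⊗ 5) ⊕ (6 ⊗ -4)) gives 0.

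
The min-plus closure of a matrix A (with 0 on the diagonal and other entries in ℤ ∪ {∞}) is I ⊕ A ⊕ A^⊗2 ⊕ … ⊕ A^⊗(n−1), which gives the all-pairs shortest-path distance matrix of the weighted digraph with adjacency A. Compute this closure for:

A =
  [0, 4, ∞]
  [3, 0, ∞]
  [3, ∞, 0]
Closure =
  [0, 4, ∞]
  [3, 0, ∞]
  [3, 7, 0]

This is the Floyd-Warshall all-pairs shortest-path computation. For each intermediate vertex k = 0, 1, …, 2, update dist[i][j] ← min(dist[i][j], dist[i][k] + dist[k][j]). The final matrix gives, for each (i, j), the minimum total weight of any directed path from i to j (possibly empty when i = j).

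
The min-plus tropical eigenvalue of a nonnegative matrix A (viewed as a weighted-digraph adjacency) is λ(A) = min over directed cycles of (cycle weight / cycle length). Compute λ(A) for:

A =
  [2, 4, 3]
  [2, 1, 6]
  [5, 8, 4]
λ(A) = 1

Enumerate directed cycles and compute their means (weight / length). Sample:
  cycle 0 → 0: weight = 2, length = 1, mean = 2/1 ≈ 2.000
  cycle 1 → 1: weight = 1, length = 1, mean = 1/1 ≈ 1.000
  cycle 2 → 2: weight = 4, length = 1, mean = 4/1 ≈ 4.000
  cycle 0 → 1 → 0: weight = 6, length = 2, mean = 6/2 ≈ 3.000
  cycle 0 → 2 → 0: weight = 8, length = 2, mean = 8/2 ≈ 4.000
  cycle 1 → 0 → 1: weight = 6, length = 2, mean = 6/2 ≈ 3.000
Minimum mean = 1.000, attained e.g. along the cycle 1 → 1 with weight 1 and length 1. So λ(A) = 1/1 = 1.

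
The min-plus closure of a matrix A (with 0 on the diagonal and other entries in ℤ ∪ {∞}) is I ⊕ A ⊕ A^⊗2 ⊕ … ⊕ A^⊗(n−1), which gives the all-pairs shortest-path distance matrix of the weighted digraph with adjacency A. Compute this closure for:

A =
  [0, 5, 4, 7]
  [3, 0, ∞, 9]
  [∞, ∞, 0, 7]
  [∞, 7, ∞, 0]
Closure =
  [0, 5, 4, 7]
  [3, 0, 7, 9]
  [17, 14, 0, 7]
  [10, 7, 14, 0]

This is the Floyd-Warshall all-pairs shortest-path computation. For each intermediate vertex k = 0, 1, …, 3, update dist[i][j] ← min(dist[i][j], dist[i][k] + dist[k][j]). The final matrix gives, for each (i, j), the minimum total weight of any directed path from i to j (possibly empty when i = j).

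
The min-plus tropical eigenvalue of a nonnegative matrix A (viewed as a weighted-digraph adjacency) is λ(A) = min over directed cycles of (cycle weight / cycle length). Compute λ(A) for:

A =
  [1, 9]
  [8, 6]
λ(A) = 1

Enumerate directed cycles and compute their means (weight / length). Sample:
  cycle 0 → 0: weight = 1, length = 1, mean = 1/1 ≈ 1.000
  cycle 1 → 1: weight = 6, length = 1, mean = 6/1 ≈ 6.000
  cycle 0 → 1 → 0: weight = 17, length = 2, mean = 17/2 ≈ 8.500
  cycle 1 → 0 → 1: weight = 17, length = 2, mean = 17/2 ≈ 8.500
Minimum mean = 1.000, attained e.g. along the cycle 0 → 0 with weight 1 and length 1. So λ(A) = 1/1 = 1.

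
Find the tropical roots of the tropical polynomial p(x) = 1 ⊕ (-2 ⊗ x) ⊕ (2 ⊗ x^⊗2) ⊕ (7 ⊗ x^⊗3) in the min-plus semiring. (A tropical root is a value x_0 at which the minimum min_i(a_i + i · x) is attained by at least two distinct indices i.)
Roots: {-5, -4, 3}

Each tropical root is a break point of the lower envelope of the lines y = a_i + i · x (there are 4 lines, with slopes 0, 1, ..., 3). Only the lines that attain the minimum somewhere contribute to roots; other lines are dominated. Here the surviving (envelope) indices are i = 3, i = 2, i = 1, i = 0.
Intersections between consecutive envelope lines give the roots: for adjacent envelope indices i < j the intersection is x = (a_i − a_j) / (j − i). Reading off the sorted break points: {-5, -4, 3}.
Verification: at each break x_0, at least two indices attain the minimum of min_i(a_i + i · x_0).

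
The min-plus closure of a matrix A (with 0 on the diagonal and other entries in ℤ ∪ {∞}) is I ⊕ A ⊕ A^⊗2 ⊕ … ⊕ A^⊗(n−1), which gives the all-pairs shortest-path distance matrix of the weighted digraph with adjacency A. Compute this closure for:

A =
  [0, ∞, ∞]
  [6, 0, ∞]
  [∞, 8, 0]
Closure =
  [0, ∞, ∞]
  [6, 0, ∞]
  [14, 8, 0]

This is the Floyd-Warshall all-pairs shortest-path computation. For each intermediate vertex k = 0, 1, …, 2, update dist[i][j] ← min(dist[i][j], dist[i][k] + dist[k][j]). The final matrix gives, for each (i, j), the minimum total weight of any directed path from i to j (possibly empty when i = j).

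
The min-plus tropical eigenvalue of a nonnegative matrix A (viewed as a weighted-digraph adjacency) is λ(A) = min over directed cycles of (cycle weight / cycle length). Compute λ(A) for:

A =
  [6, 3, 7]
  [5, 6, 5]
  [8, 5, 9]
λ(A) = 4

Enumerate directed cycles and compute their means (weight / length). Sample:
  cycle 0 → 0: weight = 6, length = 1, mean = 6/1 ≈ 6.000
  cycle 1 → 1: weight = 6, length = 1, mean = 6/1 ≈ 6.000
  cycle 2 → 2: weight = 9, length = 1, mean = 9/1 ≈ 9.000
  cycle 0 → 1 → 0: weight = 8, length = 2, mean = 8/2 ≈ 4.000
  cycle 0 → 2 → 0: weight = 15, length = 2, mean = 15/2 ≈ 7.500
  cycle 1 → 0 → 1: weight = 8, length = 2, mean = 8/2 ≈ 4.000
Minimum mean = 4.000, attained e.g. along the cycle 0 → 1 → 0 with weight 8 and length 2. So λ(A) = 8/2 = 4.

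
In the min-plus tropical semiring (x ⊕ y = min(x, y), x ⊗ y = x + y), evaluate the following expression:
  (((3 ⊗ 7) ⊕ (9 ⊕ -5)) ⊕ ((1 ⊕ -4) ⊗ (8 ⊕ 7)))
(((3 ⊗ 7) ⊕ (9 ⊕ -5)) ⊕ ((1 ⊕ -4) ⊗ (8 ⊕ 7))) = -5

Expand innermost to outermost. Recall ⊕ takes the minimum of its arguments and ⊗ takes their sum. Working out the expression (((3 ⊗ 7) ⊕ (9 ⊕ -5)) ⊕ ((1 ⊕ -4) ⊗ (8 ⊕ 7))) gives -5.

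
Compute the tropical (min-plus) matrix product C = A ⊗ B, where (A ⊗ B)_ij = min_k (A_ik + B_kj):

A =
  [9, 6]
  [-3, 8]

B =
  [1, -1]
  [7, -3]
A ⊗ B =
  [10, 3]
  [-2, -4]

Apply the min-plus product entry-by-entry:
  C[0][0] = min over k of (A[0][0] + B[0][0] = 9 + 1 = 10, A[0][1] + B[1][0] = 6 + 7 = 13) = 10 (attained at k = 0)
  C[0][1] = min over k of (A[0][0] + B[0][1] = 9 + -1 = 8, A[0][1] + B[1][1] = 6 + -3 = 3) = 3 (attained at k = 1)
  C[1][0] = min over k of (A[1][0] + B[0][0] = -3 + 1 = -2, A[1][1] + B[1][0] = 8 + 7 = 15) = -2 (attained at k = 0)
  C[1][1] = min over k of (A[1][0] + B[0][1] = -3 + -1 = -4, A[1][1] + B[1][1] = 8 + -3 = 5) = -4 (attained at k = 0)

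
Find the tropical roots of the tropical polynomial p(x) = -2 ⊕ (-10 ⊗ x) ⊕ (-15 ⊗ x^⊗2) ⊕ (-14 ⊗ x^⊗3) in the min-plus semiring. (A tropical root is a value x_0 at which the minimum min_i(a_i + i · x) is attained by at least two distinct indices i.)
Roots: {-1, 5, 8}

Each tropical root is a break point of the lower envelope of the lines y = a_i + i · x (there are 4 lines, with slopes 0, 1, ..., 3). Only the lines that attain the minimum somewhere contribute to roots; other lines are dominated. Here the surviving (envelope) indices are i = 3, i = 2, i = 1, i = 0.
Intersections between consecutive envelope lines give the roots: for adjacent envelope indices i < j the intersection is x = (a_i − a_j) / (j − i). Reading off the sorted break points: {-1, 5, 8}.
Verification: at each break x_0, at least two indices attain the minimum of min_i(a_i + i · x_0).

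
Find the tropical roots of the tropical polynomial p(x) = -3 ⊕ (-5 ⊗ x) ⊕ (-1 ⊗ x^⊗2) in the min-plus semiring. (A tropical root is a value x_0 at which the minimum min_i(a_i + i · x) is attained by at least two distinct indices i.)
Roots: {-4, 2}

Each tropical root is a break point of the lower envelope of the lines y = a_i + i · x (there are 3 lines, with slopes 0, 1, ..., 2). Only the lines that attain the minimum somewhere contribute to roots; other lines are dominated. Here the surviving (envelope) indices are i = 2, i = 1, i = 0.
Intersections between consecutive envelope lines give the roots: for adjacent envelope indices i < j the intersection is x = (a_i − a_j) / (j − i). Reading off the sorted break points: {-4, 2}.
Verification: at each break x_0, at least two indices attain the minimum of min_i(a_i + i · x_0).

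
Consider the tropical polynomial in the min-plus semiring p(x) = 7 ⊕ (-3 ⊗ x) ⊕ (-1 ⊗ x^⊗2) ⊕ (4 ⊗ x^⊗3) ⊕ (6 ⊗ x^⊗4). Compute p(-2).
p(-2) = -5

A tropical monomial a ⊗ x^⊗i evaluates to a + i · x. Evaluating each term at x = -2:
  Term 0 contributes 7 + 0 · -2 = 7
  Term 1 contributes -3 + 1 · -2 = -5
  Term 2 contributes -1 + 2 · -2 = -5
  Term 3 contributes 4 + 3 · -2 = -2
  Term 4 contributes 6 + 4 · -2 = -2
p(-2) = ⊕ of these = min[7, -5, -5, -2, -2] = -5.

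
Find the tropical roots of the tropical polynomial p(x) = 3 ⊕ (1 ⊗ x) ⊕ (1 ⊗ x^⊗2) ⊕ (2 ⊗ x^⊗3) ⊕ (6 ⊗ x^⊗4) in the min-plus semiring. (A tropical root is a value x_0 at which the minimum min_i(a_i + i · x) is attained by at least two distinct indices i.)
Roots: {-4, -1, 0, 2}

Each tropical root is a break point of the lower envelope of the lines y = a_i + i · x (there are 5 lines, with slopes 0, 1, ..., 4). Only the lines that attain the minimum somewhere contribute to roots; other lines are dominated. Here the surviving (envelope) indices are i = 4, i = 3, i = 2, i = 1, i = 0.
Intersections between consecutive envelope lines give the roots: for adjacent envelope indices i < j the intersection is x = (a_i − a_j) / (j − i). Reading off the sorted break points: {-4, -1, 0, 2}.
Verification: at each break x_0, at least two indices attain the minimum of min_i(a_i + i · x_0).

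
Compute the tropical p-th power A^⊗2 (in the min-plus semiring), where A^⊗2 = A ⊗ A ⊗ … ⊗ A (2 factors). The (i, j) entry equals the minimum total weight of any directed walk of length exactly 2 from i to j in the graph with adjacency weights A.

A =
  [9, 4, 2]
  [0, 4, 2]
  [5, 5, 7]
A^⊗2 =
  [4, 7, 6]
  [4, 4, 2]
  [5, 9, 7]

Each entry (A^⊗2)_ij equals the minimum over all length-2 walks i = v_0 → v_1 → … → v_2 = j of Σ_t A[v_t][v_{t+1}]. For example, for (i, j) = (0, 2) we minimise over 3 possible intermediate vertex sequences; the minimum is 6, attained along the walk 0 → 1 → 2.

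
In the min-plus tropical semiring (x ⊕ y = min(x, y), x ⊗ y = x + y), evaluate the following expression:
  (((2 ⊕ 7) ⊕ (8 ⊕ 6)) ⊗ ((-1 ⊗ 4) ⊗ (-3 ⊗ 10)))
(((2 ⊕ 7) ⊕ (8 ⊕ 6)) ⊗ ((-1 ⊗ 4) ⊗ (-3 ⊗ 10))) = 12

Expand innermost to outermost. Recall ⊕ takes the minimum of its arguments and ⊗ takes their sum. Working out the expression (((2 ⊕ 7) ⊕ (8 ⊕ 6)) ⊗ ((-1 ⊗ 4) ⊗ (-3 ⊗ 10))) gives 12.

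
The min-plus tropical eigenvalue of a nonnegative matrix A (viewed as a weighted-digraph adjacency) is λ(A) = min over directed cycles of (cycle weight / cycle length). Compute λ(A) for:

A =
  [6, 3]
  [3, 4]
λ(A) = 3

Enumerate directed cycles and compute their means (weight / length). Sample:
  cycle 0 → 0: weight = 6, length = 1, mean = 6/1 ≈ 6.000
  cycle 1 → 1: weight = 4, length = 1, mean = 4/1 ≈ 4.000
  cycle 0 → 1 → 0: weight = 6, length = 2, mean = 6/2 ≈ 3.000
  cycle 1 → 0 → 1: weight = 6, length = 2, mean = 6/2 ≈ 3.000
Minimum mean = 3.000, attained e.g. along the cycle 0 → 1 → 0 with weight 6 and length 2. So λ(A) = 6/2 = 3.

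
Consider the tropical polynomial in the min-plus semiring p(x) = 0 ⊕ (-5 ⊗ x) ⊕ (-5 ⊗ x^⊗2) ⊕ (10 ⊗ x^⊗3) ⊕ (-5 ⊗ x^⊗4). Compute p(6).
p(6) = 0

A tropical monomial a ⊗ x^⊗i evaluates to a + i · x. Evaluating each term at x = 6:
  Term 0 contributes 0 + 0 · 6 = 0
  Term 1 contributes -5 + 1 · 6 = 1
  Term 2 contributes -5 + 2 · 6 = 7
  Term 3 contributes 10 + 3 · 6 = 28
  Term 4 contributes -5 + 4 · 6 = 19
p(6) = ⊕ of these = min[0, 1, 7, 28, 19] = 0.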